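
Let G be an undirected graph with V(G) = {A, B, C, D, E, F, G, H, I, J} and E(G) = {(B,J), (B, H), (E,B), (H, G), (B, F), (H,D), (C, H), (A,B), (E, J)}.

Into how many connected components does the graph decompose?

From A: component {A, B, C, D, E, F, G, H, J}.
From I: component {I}.
That's 2 components.

2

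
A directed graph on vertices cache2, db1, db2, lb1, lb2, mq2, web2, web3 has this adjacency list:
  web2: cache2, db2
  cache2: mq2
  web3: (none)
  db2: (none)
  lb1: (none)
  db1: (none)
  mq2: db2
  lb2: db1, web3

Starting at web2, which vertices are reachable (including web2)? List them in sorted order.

Start at web2.
Its neighbours: cache2, db2.
Then their neighbours: mq2.
Nothing further is reachable.

cache2, db2, mq2, web2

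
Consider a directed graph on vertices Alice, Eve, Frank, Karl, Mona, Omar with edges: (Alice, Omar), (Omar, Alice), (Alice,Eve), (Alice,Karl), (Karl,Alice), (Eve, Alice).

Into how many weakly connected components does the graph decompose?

From Alice: component {Alice, Eve, Karl, Omar}.
From Frank: component {Frank}.
From Mona: component {Mona}.
That's 3 components.

3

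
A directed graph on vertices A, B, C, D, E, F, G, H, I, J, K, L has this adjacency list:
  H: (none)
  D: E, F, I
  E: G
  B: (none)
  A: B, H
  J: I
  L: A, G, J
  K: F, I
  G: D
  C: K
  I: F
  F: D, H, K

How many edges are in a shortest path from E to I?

3

Distance 0: E.
Distance 1: G.
Distance 2: D.
Distance 3: F, I — contains I.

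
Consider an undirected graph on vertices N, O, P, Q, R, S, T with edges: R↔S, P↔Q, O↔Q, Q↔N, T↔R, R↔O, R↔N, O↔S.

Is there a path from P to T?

Explore from P.
Distance 1: reach Q.
Distance 2: reach N, O.
Distance 3: reach R, S.
Distance 4: reach T.
Found T.

Yes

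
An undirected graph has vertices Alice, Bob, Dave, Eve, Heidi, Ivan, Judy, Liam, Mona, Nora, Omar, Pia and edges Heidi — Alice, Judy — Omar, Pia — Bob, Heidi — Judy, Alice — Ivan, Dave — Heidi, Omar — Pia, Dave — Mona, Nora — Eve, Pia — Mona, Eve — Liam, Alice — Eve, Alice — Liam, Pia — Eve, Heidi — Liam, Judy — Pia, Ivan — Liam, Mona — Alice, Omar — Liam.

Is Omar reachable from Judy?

Explore from Judy.
Distance 1: reach Heidi, Omar, Pia.
Found Omar.

Yes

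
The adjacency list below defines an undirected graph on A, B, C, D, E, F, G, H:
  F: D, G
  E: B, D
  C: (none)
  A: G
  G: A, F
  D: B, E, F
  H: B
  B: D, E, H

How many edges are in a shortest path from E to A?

Distance 0: E.
Distance 1: B, D.
Distance 2: F, H.
Distance 3: G.
Distance 4: A — contains A.

4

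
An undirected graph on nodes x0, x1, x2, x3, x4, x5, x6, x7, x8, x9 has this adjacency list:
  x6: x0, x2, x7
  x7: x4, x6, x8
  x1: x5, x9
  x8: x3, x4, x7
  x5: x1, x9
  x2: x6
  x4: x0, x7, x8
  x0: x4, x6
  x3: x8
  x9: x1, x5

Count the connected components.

2

From x0: component {x0, x2, x3, x4, x6, x7, x8}.
From x1: component {x1, x5, x9}.
That's 2 components.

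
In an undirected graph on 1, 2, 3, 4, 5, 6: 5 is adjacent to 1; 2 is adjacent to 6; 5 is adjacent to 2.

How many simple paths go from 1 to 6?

1–5–2–6

1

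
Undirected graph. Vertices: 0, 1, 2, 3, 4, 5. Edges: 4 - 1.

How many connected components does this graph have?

5

From 0: component {0}.
From 1: component {1, 4}.
From 2: component {2}.
From 3: component {3}.
From 5: component {5}.
That's 5 components.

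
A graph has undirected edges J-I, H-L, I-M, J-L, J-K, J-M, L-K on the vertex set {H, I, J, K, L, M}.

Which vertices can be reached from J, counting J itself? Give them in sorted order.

H, I, J, K, L, M

Start at J.
Its neighbours: I, K, L, M.
Then their neighbours: H.
Every vertex is now reached.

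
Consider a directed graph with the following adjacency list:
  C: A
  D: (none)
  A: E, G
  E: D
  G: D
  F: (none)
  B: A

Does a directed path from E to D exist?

Yes

Explore from E.
Distance 1: reach D.
Found D.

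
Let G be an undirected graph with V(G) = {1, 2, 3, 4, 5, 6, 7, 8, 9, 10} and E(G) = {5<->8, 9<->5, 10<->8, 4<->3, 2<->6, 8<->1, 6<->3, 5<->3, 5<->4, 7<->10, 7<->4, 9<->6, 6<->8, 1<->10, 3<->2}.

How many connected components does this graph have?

From 1: component {1, 2, 3, 4, 5, 6, 7, 8, 9, 10}.
That's 1 component.

1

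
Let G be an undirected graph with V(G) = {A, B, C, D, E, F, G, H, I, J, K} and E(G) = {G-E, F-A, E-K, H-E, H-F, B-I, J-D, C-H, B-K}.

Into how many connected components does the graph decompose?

2

From A: component {A, B, C, E, F, G, H, I, K}.
From D: component {D, J}.
That's 2 components.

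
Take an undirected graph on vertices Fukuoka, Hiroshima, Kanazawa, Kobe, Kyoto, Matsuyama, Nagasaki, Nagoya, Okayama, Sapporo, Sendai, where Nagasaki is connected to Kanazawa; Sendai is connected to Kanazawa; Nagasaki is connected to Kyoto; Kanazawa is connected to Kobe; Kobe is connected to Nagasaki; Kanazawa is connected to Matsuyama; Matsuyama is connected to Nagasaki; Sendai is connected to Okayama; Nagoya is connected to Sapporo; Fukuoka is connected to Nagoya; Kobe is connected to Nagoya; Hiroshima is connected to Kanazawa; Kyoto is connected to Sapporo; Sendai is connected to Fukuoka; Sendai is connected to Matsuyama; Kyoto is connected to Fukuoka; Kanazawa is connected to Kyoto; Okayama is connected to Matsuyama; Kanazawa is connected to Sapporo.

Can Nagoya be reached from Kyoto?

Yes

Explore from Kyoto.
Distance 1: reach Fukuoka, Kanazawa, Nagasaki, Sapporo.
Distance 2: reach Hiroshima, Kobe, Matsuyama, Nagoya, Sendai.
Found Nagoya.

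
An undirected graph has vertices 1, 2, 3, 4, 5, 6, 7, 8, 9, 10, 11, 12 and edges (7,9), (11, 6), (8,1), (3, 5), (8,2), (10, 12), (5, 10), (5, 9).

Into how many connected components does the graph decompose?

From 1: component {1, 2, 8}.
From 3: component {3, 5, 7, 9, 10, 12}.
From 4: component {4}.
From 6: component {6, 11}.
That's 4 components.

4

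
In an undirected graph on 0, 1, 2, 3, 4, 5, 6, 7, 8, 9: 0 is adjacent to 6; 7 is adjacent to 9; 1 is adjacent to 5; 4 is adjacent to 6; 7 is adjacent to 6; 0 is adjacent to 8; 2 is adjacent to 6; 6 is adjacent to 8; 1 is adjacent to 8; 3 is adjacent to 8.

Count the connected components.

From 0: component {0, 1, 2, 3, 4, 5, 6, 7, 8, 9}.
That's 1 component.

1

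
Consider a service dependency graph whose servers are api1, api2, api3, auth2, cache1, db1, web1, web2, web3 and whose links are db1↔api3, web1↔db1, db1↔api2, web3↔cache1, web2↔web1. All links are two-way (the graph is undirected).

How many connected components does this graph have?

4

From api1: component {api1}.
From api2: component {api2, api3, db1, web1, web2}.
From auth2: component {auth2}.
From cache1: component {cache1, web3}.
That's 4 components.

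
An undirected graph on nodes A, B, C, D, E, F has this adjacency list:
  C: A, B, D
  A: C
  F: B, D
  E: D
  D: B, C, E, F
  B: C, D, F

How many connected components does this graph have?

1

From A: component {A, B, C, D, E, F}.
That's 1 component.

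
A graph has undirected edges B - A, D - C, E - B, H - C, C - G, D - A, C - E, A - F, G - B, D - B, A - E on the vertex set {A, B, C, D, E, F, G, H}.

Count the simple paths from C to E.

8

C–D–A–B–E
C–D–A–E
C–D–B–A–E
C–D–B–E
C–E
C–G–B–A–E
C–G–B–D–A–E
C–G–B–E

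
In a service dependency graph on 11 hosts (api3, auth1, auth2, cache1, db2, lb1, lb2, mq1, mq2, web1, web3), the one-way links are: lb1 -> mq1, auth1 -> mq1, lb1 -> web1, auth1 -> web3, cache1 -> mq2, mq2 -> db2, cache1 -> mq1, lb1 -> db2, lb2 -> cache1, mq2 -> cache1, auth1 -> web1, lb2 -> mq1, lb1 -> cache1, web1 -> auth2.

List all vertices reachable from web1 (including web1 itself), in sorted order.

auth2, web1

Start at web1.
Its neighbours: auth2.
Nothing further is reachable.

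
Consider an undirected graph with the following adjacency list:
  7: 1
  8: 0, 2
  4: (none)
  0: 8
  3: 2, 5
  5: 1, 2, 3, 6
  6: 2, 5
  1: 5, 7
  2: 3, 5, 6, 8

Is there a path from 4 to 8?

No

4 has no edges, so nothing is reachable from it.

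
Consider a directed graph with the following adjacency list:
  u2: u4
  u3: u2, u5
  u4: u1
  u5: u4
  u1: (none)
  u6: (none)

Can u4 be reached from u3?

Yes

Explore from u3.
Distance 1: reach u2, u5.
Distance 2: reach u4.
Found u4.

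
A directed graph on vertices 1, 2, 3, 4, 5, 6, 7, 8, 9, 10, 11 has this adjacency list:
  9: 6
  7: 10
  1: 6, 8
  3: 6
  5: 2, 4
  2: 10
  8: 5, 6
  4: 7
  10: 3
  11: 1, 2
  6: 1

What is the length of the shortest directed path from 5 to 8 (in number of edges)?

Distance 0: 5.
Distance 1: 2, 4.
Distance 2: 7, 10.
Distance 3: 3.
Distance 4: 6.
Distance 5: 1.
Distance 6: 8 — contains 8.

6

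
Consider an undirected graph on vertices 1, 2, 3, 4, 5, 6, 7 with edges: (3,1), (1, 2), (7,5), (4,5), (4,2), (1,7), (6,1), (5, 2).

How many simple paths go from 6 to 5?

6–1–2–4–5
6–1–2–5
6–1–7–5

3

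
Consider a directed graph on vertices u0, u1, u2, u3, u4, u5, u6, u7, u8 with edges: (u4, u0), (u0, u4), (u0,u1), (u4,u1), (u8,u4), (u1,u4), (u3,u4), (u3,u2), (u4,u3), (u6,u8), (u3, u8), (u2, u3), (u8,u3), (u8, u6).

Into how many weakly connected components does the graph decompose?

From u0: component {u0, u1, u2, u3, u4, u6, u8}.
From u5: component {u5}.
From u7: component {u7}.
That's 3 components.

3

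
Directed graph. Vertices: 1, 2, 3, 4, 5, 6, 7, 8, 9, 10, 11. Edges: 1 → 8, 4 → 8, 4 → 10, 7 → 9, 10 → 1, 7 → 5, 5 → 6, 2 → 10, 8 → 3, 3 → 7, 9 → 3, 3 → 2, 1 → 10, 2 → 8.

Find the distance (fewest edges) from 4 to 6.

Distance 0: 4.
Distance 1: 8, 10.
Distance 2: 1, 3.
Distance 3: 2, 7.
Distance 4: 5, 9.
Distance 5: 6 — contains 6.

5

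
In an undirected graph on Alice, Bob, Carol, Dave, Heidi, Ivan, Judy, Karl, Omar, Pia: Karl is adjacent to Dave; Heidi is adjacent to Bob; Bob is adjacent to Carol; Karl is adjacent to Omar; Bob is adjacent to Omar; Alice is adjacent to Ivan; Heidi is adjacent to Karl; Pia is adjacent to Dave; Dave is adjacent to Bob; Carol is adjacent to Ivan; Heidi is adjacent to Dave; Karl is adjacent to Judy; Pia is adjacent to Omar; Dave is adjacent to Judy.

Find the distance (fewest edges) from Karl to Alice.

Distance 0: Karl.
Distance 1: Dave, Heidi, Judy, Omar.
Distance 2: Bob, Pia.
Distance 3: Carol.
Distance 4: Ivan.
Distance 5: Alice — contains Alice.

5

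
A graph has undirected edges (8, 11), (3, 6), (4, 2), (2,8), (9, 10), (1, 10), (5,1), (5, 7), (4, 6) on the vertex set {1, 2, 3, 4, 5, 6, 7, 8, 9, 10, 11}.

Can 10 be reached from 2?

Explore from 2.
Distance 1: reach 4, 8.
Distance 2: reach 6, 11.
Distance 3: reach 3.
The search is exhausted without reaching 10; it lies in a different component.

No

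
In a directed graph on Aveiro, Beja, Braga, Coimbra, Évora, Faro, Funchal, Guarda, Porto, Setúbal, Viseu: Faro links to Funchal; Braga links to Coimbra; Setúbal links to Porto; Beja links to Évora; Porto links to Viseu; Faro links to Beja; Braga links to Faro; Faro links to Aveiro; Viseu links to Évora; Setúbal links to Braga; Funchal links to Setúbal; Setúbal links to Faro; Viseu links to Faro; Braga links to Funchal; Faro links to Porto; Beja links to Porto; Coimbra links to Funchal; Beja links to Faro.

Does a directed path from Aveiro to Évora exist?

Aveiro has no outgoing edges, so nothing is reachable from it.

No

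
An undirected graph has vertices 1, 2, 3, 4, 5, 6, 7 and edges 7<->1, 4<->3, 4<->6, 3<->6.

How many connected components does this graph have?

From 1: component {1, 7}.
From 2: component {2}.
From 3: component {3, 4, 6}.
From 5: component {5}.
That's 4 components.

4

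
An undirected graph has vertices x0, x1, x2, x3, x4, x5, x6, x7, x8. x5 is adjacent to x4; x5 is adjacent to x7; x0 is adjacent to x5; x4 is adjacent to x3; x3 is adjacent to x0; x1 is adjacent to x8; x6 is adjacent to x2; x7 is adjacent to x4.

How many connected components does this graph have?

From x0: component {x0, x3, x4, x5, x7}.
From x1: component {x1, x8}.
From x2: component {x2, x6}.
That's 3 components.

3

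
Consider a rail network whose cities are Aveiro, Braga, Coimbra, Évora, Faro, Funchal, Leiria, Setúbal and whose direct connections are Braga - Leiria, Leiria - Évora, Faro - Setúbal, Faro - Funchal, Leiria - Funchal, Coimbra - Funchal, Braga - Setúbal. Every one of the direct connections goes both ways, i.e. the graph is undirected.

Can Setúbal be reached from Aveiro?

No

Aveiro has no edges, so nothing is reachable from it.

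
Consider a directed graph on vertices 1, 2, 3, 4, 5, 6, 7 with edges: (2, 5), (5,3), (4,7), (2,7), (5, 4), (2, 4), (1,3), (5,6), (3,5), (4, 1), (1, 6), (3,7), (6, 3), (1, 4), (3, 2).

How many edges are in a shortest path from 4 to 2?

3

Distance 0: 4.
Distance 1: 1, 7.
Distance 2: 3, 6.
Distance 3: 2, 5 — contains 2.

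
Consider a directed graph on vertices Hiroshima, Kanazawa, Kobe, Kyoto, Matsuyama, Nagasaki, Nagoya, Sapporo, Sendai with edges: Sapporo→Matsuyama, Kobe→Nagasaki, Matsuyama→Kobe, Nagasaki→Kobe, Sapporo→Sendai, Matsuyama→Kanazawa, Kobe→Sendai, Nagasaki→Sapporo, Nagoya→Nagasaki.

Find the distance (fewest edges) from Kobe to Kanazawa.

4

Distance 0: Kobe.
Distance 1: Nagasaki, Sendai.
Distance 2: Sapporo.
Distance 3: Matsuyama.
Distance 4: Kanazawa — contains Kanazawa.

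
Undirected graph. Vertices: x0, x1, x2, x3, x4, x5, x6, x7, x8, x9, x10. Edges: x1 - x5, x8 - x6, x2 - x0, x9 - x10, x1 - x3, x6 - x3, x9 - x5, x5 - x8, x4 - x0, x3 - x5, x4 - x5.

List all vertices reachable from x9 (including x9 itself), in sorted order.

Start at x9.
Its neighbours: x5, x10.
Then their neighbours: x1, x3, x4, x8.
Then next layer: x0, x6.
Then next layer: x2.
Nothing further is reachable.

x0, x1, x2, x3, x4, x5, x6, x8, x9, x10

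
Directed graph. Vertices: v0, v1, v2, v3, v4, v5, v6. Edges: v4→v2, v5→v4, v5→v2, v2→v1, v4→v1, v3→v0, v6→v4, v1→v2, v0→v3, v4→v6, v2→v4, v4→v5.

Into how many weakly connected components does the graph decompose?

2

From v0: component {v0, v3}.
From v1: component {v1, v2, v4, v5, v6}.
That's 2 components.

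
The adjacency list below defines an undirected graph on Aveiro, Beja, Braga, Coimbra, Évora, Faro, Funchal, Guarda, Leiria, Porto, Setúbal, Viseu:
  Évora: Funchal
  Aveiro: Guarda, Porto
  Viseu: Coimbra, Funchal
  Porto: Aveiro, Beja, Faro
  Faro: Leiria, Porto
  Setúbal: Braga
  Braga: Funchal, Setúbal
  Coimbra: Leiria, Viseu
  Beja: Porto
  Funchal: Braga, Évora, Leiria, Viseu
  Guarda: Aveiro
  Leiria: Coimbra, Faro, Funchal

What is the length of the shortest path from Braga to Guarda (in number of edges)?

Distance 0: Braga.
Distance 1: Funchal, Setúbal.
Distance 2: Évora, Leiria, Viseu.
Distance 3: Coimbra, Faro.
Distance 4: Porto.
Distance 5: Aveiro, Beja.
Distance 6: Guarda — contains Guarda.

6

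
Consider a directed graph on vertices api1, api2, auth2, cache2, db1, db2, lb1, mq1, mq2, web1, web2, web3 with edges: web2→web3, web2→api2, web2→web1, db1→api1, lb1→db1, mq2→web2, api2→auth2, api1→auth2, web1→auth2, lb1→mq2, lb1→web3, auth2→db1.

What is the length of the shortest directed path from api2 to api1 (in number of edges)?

Distance 0: api2.
Distance 1: auth2.
Distance 2: db1.
Distance 3: api1 — contains api1.

3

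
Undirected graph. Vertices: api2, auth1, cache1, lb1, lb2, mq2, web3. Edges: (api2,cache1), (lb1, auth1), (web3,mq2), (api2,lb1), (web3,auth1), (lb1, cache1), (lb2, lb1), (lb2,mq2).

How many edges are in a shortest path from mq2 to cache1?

Distance 0: mq2.
Distance 1: lb2, web3.
Distance 2: auth1, lb1.
Distance 3: api2, cache1 — contains cache1.

3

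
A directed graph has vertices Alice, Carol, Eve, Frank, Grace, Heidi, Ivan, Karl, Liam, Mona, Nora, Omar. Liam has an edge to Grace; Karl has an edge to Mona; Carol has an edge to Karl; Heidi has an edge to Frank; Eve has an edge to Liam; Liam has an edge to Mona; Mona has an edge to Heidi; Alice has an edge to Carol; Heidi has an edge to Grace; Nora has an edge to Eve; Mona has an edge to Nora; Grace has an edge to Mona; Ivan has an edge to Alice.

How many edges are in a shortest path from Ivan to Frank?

6

Distance 0: Ivan.
Distance 1: Alice.
Distance 2: Carol.
Distance 3: Karl.
Distance 4: Mona.
Distance 5: Heidi, Nora.
Distance 6: Eve, Frank, Grace — contains Frank.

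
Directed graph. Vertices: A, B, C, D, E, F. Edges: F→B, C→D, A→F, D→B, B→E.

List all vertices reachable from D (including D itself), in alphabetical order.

B, D, E

Start at D.
Its neighbours: B.
Then their neighbours: E.
Nothing further is reachable.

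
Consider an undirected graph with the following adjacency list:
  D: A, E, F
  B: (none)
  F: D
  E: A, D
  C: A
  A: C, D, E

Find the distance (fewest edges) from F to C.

Distance 0: F.
Distance 1: D.
Distance 2: A, E.
Distance 3: C — contains C.

3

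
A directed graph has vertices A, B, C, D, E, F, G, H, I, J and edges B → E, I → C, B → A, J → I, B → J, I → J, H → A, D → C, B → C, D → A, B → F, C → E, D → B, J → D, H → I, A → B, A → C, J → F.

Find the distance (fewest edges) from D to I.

3

Distance 0: D.
Distance 1: A, B, C.
Distance 2: E, F, J.
Distance 3: I — contains I.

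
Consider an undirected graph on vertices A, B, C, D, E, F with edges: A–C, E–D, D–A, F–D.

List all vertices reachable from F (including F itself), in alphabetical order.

Start at F.
Its neighbours: D.
Then their neighbours: A, E.
Then next layer: C.
Nothing further is reachable.

A, C, D, E, F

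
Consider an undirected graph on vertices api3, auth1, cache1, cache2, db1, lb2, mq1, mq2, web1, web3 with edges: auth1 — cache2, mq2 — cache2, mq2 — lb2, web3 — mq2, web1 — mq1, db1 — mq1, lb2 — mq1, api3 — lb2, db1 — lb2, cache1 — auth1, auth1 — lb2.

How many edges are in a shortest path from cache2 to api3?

Distance 0: cache2.
Distance 1: auth1, mq2.
Distance 2: cache1, lb2, web3.
Distance 3: api3, db1, mq1 — contains api3.

3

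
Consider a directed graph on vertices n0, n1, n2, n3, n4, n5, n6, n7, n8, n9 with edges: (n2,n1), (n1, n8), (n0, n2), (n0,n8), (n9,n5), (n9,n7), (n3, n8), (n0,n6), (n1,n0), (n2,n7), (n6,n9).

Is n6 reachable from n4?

No

n4 has no outgoing edges, so nothing is reachable from it.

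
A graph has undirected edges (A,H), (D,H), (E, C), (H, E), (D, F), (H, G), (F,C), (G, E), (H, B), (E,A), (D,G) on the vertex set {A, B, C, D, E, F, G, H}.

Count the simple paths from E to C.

7

E–A–H–D–F–C
E–A–H–G–D–F–C
E–C
E–G–D–F–C
E–G–H–D–F–C
E–H–D–F–C
E–H–G–D–F–C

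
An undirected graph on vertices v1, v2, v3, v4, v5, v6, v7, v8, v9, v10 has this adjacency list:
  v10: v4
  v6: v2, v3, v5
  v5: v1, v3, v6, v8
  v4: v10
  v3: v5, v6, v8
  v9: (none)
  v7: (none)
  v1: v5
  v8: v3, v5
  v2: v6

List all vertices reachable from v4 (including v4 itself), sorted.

Start at v4.
Its neighbours: v10.
Nothing further is reachable.

v4, v10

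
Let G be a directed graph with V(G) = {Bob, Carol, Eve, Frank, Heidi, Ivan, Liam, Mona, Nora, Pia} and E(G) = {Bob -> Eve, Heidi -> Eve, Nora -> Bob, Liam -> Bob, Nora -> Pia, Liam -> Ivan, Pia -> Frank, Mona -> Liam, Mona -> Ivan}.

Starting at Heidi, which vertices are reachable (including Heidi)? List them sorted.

Start at Heidi.
Its neighbours: Eve.
Nothing further is reachable.

Eve, Heidi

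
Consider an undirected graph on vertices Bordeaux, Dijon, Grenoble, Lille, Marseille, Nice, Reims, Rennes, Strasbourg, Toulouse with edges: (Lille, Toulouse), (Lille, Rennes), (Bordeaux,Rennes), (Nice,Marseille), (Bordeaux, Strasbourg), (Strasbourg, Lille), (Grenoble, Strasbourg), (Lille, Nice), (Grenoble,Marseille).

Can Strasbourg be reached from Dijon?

No

Dijon has no edges, so nothing is reachable from it.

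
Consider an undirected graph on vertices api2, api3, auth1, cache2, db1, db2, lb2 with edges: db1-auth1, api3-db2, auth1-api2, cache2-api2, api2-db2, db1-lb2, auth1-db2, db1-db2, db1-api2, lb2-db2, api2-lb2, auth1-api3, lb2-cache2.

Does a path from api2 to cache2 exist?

Explore from api2.
Distance 1: reach auth1, cache2, db1, db2, lb2.
Found cache2.

Yes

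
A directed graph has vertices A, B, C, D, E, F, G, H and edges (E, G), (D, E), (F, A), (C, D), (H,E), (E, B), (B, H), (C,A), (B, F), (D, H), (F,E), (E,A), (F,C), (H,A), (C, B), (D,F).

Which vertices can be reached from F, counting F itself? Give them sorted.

A, B, C, D, E, F, G, H

Start at F.
Its neighbours: A, C, E.
Then their neighbours: B, D, G.
Then next layer: H.
Every vertex is now reached.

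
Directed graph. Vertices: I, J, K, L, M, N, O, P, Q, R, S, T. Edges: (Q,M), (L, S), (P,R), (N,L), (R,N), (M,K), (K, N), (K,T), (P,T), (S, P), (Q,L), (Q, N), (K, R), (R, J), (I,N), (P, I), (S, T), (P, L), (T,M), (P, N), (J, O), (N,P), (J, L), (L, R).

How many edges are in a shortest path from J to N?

3

Distance 0: J.
Distance 1: L, O.
Distance 2: R, S.
Distance 3: N, P, T — contains N.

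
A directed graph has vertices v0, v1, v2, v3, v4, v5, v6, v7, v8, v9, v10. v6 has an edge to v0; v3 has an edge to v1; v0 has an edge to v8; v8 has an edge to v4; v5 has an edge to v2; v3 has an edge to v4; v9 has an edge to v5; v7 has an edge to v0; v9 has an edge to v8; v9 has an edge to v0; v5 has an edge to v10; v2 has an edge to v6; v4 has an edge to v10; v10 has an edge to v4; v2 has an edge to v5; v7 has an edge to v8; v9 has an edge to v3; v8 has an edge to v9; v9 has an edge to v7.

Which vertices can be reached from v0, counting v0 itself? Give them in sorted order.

v0, v1, v2, v3, v4, v5, v6, v7, v8, v9, v10

Start at v0.
Its neighbours: v8.
Then their neighbours: v4, v9.
Then next layer: v3, v5, v7, v10.
Then next layer: v1, v2.
Then next layer: v6.
Every vertex is now reached.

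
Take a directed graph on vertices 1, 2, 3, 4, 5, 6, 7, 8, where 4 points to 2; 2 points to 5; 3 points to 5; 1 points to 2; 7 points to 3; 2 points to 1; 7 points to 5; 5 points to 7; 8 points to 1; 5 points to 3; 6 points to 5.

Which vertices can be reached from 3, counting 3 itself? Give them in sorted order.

3, 5, 7

Start at 3.
Its neighbours: 5.
Then their neighbours: 7.
Nothing further is reachable.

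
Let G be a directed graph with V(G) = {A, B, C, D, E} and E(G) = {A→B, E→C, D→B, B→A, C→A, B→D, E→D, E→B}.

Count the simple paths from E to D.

E→B→D
E→C→A→B→D
E→D

3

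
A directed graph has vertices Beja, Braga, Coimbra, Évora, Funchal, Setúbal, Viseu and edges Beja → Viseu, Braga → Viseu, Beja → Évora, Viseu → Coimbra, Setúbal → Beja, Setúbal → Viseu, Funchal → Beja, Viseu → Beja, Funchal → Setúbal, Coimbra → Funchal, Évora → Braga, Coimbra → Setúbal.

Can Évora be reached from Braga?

Explore from Braga.
Distance 1: reach Viseu.
Distance 2: reach Beja, Coimbra.
Distance 3: reach Évora, Funchal, Setúbal.
Found Évora.

Yes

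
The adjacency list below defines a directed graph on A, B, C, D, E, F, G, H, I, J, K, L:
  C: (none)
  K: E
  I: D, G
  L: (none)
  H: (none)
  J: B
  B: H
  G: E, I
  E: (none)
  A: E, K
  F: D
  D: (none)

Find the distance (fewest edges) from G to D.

2

Distance 0: G.
Distance 1: E, I.
Distance 2: D — contains D.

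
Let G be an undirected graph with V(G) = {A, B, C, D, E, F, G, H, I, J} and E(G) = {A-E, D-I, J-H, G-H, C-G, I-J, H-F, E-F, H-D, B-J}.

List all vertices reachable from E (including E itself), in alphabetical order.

Start at E.
Its neighbours: A, F.
Then their neighbours: H.
Then next layer: D, G, J.
Then next layer: B, C, I.
Every vertex is now reached.

A, B, C, D, E, F, G, H, I, J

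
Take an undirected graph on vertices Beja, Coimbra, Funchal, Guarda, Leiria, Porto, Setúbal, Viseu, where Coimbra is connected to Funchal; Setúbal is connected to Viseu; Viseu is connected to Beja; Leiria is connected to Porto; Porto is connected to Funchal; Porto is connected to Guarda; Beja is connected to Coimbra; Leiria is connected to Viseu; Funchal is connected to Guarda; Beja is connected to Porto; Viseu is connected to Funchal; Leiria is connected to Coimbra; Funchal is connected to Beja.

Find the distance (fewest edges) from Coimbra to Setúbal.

Distance 0: Coimbra.
Distance 1: Beja, Funchal, Leiria.
Distance 2: Guarda, Porto, Viseu.
Distance 3: Setúbal — contains Setúbal.

3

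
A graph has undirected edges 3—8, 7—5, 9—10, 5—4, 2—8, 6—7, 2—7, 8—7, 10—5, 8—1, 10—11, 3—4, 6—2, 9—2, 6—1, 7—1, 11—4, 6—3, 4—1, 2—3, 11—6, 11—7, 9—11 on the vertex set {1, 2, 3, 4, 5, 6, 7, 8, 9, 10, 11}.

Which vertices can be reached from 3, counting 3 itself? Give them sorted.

1, 2, 3, 4, 5, 6, 7, 8, 9, 10, 11

Start at 3.
Its neighbours: 2, 4, 6, 8.
Then their neighbours: 1, 5, 7, 9, 11.
Then next layer: 10.
Every vertex is now reached.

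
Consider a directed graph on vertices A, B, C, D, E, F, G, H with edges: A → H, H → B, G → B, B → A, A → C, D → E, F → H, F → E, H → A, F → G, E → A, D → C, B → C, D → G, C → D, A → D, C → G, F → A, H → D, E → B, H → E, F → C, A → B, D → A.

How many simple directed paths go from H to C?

24

H→A→B→C
H→A→C
H→A→D→C
H→A→D→E→B→C
H→A→D→G→B→C
H→B→A→C
H→B→A→D→C
H→B→C
... and 16 more.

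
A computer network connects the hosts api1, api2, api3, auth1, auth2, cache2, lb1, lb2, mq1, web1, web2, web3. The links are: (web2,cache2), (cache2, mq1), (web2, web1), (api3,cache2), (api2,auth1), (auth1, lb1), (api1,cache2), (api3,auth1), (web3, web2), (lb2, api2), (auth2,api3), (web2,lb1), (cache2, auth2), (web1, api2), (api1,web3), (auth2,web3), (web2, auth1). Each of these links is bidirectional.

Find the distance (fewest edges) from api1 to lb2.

5

Distance 0: api1.
Distance 1: cache2, web3.
Distance 2: api3, auth2, mq1, web2.
Distance 3: auth1, lb1, web1.
Distance 4: api2.
Distance 5: lb2 — contains lb2.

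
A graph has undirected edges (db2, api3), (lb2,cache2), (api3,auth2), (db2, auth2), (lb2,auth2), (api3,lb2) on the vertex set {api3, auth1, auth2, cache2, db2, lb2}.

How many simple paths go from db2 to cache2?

db2–api3–auth2–lb2–cache2
db2–api3–lb2–cache2
db2–auth2–api3–lb2–cache2
db2–auth2–lb2–cache2

4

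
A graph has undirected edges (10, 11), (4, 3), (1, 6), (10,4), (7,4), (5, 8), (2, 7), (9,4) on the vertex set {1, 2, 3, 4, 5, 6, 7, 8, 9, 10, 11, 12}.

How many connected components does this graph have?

From 1: component {1, 6}.
From 2: component {2, 3, 4, 7, 9, 10, 11}.
From 5: component {5, 8}.
From 12: component {12}.
That's 4 components.

4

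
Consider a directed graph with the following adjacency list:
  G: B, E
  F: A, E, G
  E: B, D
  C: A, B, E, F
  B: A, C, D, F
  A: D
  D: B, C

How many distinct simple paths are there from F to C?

F→A→D→B→C
F→A→D→C
F→E→B→A→D→C
F→E→B→C
F→E→B→D→C
F→E→D→B→C
F→E→D→C
F→G→B→A→D→C
F→G→B→C
F→G→B→D→C
F→G→E→B→A→D→C
F→G→E→B→C
F→G→E→B→D→C
F→G→E→D→B→C
F→G→E→D→C

15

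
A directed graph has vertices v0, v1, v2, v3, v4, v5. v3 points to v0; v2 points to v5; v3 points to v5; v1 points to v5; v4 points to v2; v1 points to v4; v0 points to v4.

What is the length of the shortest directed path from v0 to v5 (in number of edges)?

3

Distance 0: v0.
Distance 1: v4.
Distance 2: v2.
Distance 3: v5 — contains v5.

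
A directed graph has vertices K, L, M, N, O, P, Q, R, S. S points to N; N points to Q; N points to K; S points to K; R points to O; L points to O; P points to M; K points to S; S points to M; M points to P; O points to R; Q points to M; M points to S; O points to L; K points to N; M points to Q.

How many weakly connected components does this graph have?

2

From K: component {K, M, N, P, Q, S}.
From L: component {L, O, R}.
That's 2 components.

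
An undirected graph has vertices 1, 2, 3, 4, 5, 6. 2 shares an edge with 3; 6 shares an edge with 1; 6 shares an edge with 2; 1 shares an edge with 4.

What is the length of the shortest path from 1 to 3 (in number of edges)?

3

Distance 0: 1.
Distance 1: 4, 6.
Distance 2: 2.
Distance 3: 3 — contains 3.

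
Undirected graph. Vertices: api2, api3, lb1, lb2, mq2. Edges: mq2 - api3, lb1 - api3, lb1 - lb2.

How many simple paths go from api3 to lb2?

1

api3–lb1–lb2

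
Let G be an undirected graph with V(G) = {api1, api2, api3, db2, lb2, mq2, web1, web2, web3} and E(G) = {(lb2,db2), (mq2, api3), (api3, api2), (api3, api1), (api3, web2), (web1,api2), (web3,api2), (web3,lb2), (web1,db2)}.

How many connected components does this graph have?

From api1: component {api1, api2, api3, db2, lb2, mq2, web1, web2, web3}.
That's 1 component.

1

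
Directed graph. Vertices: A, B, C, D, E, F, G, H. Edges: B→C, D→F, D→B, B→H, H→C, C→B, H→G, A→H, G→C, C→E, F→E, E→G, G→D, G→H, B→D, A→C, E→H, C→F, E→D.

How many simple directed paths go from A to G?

13

A→C→B→D→F→E→G
A→C→B→D→F→E→H→G
A→C→B→H→G
A→C→E→D→B→H→G
A→C→E→G
A→C→E→H→G
A→C→F→E→D→B→H→G
A→C→F→E→G
A→C→F→E→H→G
A→H→C→B→D→F→E→G
A→H→C→E→G
A→H→C→F→E→G
A→H→G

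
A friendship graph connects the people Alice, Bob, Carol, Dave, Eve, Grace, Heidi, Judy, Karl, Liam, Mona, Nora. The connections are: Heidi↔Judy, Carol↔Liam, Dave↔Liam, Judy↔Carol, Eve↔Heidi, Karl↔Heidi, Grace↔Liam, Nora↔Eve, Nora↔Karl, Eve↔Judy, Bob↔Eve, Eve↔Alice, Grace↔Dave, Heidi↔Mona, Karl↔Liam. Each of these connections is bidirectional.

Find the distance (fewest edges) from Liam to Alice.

Distance 0: Liam.
Distance 1: Carol, Dave, Grace, Karl.
Distance 2: Heidi, Judy, Nora.
Distance 3: Eve, Mona.
Distance 4: Alice, Bob — contains Alice.

4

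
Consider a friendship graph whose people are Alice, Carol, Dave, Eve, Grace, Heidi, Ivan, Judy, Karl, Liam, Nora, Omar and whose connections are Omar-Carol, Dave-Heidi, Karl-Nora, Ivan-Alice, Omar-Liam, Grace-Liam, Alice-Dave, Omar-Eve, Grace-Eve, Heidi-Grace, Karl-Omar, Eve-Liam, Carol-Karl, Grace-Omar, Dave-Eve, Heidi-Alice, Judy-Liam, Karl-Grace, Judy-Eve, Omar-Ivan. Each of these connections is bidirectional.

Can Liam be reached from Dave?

Yes

Explore from Dave.
Distance 1: reach Alice, Eve, Heidi.
Distance 2: reach Grace, Ivan, Judy, Liam, Omar.
Found Liam.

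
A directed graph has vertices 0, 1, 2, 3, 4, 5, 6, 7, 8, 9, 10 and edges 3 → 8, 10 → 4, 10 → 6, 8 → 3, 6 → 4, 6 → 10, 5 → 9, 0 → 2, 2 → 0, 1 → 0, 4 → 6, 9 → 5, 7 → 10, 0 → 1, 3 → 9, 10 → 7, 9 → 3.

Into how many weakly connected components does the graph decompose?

From 0: component {0, 1, 2}.
From 3: component {3, 5, 8, 9}.
From 4: component {4, 6, 7, 10}.
That's 3 components.

3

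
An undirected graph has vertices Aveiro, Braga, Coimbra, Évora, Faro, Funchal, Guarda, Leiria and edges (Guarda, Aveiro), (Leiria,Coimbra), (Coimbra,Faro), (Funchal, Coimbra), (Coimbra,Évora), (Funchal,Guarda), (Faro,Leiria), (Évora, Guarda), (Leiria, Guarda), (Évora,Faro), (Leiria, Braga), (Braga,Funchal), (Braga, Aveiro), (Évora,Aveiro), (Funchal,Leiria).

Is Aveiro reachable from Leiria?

Explore from Leiria.
Distance 1: reach Braga, Coimbra, Faro, Funchal, Guarda.
Distance 2: reach Aveiro, Évora.
Found Aveiro.

Yes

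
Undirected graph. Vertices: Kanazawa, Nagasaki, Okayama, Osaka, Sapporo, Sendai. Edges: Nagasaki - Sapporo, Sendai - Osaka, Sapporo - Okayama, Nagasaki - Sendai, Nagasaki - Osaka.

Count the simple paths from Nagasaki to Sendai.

Nagasaki–Osaka–Sendai
Nagasaki–Sendai

2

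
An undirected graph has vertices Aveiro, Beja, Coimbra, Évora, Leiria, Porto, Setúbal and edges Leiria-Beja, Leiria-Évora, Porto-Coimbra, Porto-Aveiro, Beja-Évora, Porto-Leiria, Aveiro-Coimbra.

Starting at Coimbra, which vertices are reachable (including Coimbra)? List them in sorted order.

Start at Coimbra.
Its neighbours: Aveiro, Porto.
Then their neighbours: Leiria.
Then next layer: Beja, Évora.
Nothing further is reachable.

Aveiro, Beja, Coimbra, Évora, Leiria, Porto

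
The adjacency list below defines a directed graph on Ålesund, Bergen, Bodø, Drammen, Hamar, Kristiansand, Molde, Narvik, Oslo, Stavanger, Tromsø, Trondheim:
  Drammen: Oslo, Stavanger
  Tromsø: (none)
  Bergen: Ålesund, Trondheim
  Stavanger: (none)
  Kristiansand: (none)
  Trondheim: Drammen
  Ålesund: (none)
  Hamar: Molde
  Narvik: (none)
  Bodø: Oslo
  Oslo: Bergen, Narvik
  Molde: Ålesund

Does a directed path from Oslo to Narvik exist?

Yes

Explore from Oslo.
Distance 1: reach Bergen, Narvik.
Found Narvik.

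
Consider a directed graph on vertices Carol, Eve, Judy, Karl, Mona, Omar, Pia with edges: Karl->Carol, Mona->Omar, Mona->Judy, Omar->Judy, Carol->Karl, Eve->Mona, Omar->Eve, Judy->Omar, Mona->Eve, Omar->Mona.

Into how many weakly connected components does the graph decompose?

From Carol: component {Carol, Karl}.
From Eve: component {Eve, Judy, Mona, Omar}.
From Pia: component {Pia}.
That's 3 components.

3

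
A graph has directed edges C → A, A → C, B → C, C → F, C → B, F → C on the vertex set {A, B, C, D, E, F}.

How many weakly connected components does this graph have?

3

From A: component {A, B, C, F}.
From D: component {D}.
From E: component {E}.
That's 3 components.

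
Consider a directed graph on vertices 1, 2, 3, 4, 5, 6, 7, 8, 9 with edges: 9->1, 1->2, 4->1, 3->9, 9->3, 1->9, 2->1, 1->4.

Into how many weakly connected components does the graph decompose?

From 1: component {1, 2, 3, 4, 9}.
From 5: component {5}.
From 6: component {6}.
From 7: component {7}.
From 8: component {8}.
That's 5 components.

5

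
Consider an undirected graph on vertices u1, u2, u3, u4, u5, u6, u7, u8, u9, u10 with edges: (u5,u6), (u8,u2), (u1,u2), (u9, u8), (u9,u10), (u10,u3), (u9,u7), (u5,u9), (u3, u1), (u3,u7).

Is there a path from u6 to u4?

No

Explore from u6.
Distance 1: reach u5.
Distance 2: reach u9.
Distance 3: reach u7, u8, u10.
Distance 4: reach u2, u3.
Distance 5: reach u1.
The search is exhausted without reaching u4; it lies in a different component.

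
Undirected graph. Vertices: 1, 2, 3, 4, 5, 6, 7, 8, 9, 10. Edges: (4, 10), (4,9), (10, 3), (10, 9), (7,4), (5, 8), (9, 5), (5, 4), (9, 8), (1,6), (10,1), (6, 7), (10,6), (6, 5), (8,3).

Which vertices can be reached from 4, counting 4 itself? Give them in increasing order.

1, 3, 4, 5, 6, 7, 8, 9, 10

Start at 4.
Its neighbours: 5, 7, 9, 10.
Then their neighbours: 1, 3, 6, 8.
Nothing further is reachable.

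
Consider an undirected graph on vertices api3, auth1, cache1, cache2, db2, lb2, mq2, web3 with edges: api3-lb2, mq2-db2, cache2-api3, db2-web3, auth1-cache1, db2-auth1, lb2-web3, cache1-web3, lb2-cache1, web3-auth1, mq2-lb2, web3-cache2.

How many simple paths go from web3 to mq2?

10

web3–auth1–cache1–lb2–mq2
web3–auth1–db2–mq2
web3–cache1–auth1–db2–mq2
web3–cache1–lb2–mq2
web3–cache2–api3–lb2–cache1–auth1–db2–mq2
web3–cache2–api3–lb2–mq2
web3–db2–auth1–cache1–lb2–mq2
web3–db2–mq2
web3–lb2–cache1–auth1–db2–mq2
web3–lb2–mq2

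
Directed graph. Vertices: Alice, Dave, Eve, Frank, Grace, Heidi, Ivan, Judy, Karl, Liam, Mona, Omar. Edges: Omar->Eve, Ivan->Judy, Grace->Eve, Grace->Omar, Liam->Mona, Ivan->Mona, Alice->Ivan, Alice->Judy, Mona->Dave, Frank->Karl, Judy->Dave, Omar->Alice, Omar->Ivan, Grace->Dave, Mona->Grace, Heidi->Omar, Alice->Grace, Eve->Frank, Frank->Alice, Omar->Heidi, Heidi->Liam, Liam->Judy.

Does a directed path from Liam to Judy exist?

Yes

Explore from Liam.
Distance 1: reach Judy, Mona.
Found Judy.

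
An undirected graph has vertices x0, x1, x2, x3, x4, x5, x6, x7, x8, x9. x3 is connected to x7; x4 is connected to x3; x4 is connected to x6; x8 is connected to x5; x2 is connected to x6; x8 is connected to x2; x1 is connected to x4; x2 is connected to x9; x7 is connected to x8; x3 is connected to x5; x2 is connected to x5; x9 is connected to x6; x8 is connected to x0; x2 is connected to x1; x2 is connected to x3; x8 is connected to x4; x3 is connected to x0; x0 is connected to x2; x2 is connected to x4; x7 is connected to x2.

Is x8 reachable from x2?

Yes

Explore from x2.
Distance 1: reach x0, x1, x3, x4, x5, x6, x7, x8, x9.
Found x8.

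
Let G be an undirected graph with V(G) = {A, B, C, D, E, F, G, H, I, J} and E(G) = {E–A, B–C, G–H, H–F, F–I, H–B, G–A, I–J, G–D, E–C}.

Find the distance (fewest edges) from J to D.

5

Distance 0: J.
Distance 1: I.
Distance 2: F.
Distance 3: H.
Distance 4: B, G.
Distance 5: A, C, D — contains D.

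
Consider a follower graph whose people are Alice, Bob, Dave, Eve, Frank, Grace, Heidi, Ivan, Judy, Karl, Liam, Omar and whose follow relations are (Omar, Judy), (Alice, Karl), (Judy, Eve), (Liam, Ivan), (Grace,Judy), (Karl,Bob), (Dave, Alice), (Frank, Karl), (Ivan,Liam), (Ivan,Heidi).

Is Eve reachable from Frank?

Explore from Frank.
Distance 1: reach Karl.
Distance 2: reach Bob.
The search from Frank is exhausted; no directed path reaches Eve.

No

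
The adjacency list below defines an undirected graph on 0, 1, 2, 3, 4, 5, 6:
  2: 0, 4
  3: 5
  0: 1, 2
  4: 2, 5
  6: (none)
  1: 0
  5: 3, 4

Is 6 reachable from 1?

No

Explore from 1.
Distance 1: reach 0.
Distance 2: reach 2.
Distance 3: reach 4.
Distance 4: reach 5.
Distance 5: reach 3.
The search is exhausted without reaching 6; it lies in a different component.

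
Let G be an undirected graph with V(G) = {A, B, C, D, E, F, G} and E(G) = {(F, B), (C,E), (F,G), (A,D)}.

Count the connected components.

From A: component {A, D}.
From B: component {B, F, G}.
From C: component {C, E}.
That's 3 components.

3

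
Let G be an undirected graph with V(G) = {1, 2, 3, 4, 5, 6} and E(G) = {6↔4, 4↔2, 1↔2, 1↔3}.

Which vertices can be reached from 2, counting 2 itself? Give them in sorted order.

Start at 2.
Its neighbours: 1, 4.
Then their neighbours: 3, 6.
Nothing further is reachable.

1, 2, 3, 4, 6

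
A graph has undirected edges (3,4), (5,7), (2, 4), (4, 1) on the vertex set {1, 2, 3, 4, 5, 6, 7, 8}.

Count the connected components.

4

From 1: component {1, 2, 3, 4}.
From 5: component {5, 7}.
From 6: component {6}.
From 8: component {8}.
That's 4 components.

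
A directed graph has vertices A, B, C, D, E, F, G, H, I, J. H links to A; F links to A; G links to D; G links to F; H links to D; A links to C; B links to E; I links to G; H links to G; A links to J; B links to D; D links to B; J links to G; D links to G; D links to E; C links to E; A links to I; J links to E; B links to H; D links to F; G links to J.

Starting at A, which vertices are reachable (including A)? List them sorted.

Start at A.
Its neighbours: C, I, J.
Then their neighbours: E, G.
Then next layer: D, F.
Then next layer: B.
Then next layer: H.
Every vertex is now reached.

A, B, C, D, E, F, G, H, I, J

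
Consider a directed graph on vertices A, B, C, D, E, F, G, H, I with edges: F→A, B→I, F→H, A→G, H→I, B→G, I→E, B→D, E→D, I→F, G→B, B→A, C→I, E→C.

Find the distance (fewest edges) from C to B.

5

Distance 0: C.
Distance 1: I.
Distance 2: E, F.
Distance 3: A, D, H.
Distance 4: G.
Distance 5: B — contains B.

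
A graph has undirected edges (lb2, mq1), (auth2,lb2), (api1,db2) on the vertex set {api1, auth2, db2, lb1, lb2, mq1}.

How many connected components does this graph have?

3

From api1: component {api1, db2}.
From auth2: component {auth2, lb2, mq1}.
From lb1: component {lb1}.
That's 3 components.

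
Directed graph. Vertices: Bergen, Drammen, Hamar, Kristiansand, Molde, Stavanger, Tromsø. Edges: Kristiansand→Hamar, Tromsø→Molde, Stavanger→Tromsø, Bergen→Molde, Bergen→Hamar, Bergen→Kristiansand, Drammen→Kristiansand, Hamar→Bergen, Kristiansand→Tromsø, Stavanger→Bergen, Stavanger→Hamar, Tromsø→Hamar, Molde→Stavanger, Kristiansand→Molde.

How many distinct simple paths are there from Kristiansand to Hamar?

7

Kristiansand→Hamar
Kristiansand→Molde→Stavanger→Bergen→Hamar
Kristiansand→Molde→Stavanger→Hamar
Kristiansand→Molde→Stavanger→Tromsø→Hamar
Kristiansand→Tromsø→Hamar
Kristiansand→Tromsø→Molde→Stavanger→Bergen→Hamar
Kristiansand→Tromsø→Molde→Stavanger→Hamar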